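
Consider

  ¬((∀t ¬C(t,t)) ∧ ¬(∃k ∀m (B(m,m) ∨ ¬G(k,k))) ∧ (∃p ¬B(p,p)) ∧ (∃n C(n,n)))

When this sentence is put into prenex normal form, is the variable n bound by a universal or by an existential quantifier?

universal

Drive negations inward (¬∀x A ≡ ∃x ¬A, ¬∃x A ≡ ∀x ¬A, De Morgan for ∧/∨):
  (∃t C(t,t)) ∨ (∃k ∀m (B(m,m) ∨ ¬G(k,k))) ∨ (∀p B(p,p)) ∨ (∀n ¬C(n,n))
All bound variables are already distinct, so no renaming is needed.
Extract every quantifier outward, since the variables are now distinct and don't occur free across branches:
  ∃t ∃k ∀m ∀p ∀n (C(t,t) ∨ B(m,m) ∨ ¬G(k,k) ∨ B(p,p) ∨ ¬C(n,n))
The quantifier ∃n sits under an odd number of negations, so it flips to ∀n.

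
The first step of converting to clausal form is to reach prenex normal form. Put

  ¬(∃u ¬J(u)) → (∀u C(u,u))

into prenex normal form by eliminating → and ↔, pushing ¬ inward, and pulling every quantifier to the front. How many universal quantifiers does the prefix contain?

1

Rewrite implications/biconditionals: A → B as ¬A ∨ B.
  ¬¬(∃u ¬J(u)) ∨ (∀u C(u,u))
Move each ¬ inward, flipping quantifiers it crosses:
  (∃u ¬J(u)) ∨ (∀u C(u,u))
Give each quantifier a distinct variable: u↦v.
  (∃u ¬J(u)) ∨ (∀v C(v,v))
Finally move all quantifiers to the prefix:
  ∃u ∀v (¬J(u) ∨ C(v,v))
The prefix is ∃u ∀v: 1 universal, 1 existential.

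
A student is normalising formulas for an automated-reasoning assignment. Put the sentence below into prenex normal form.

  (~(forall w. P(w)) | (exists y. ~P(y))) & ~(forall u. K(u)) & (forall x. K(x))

exists w. exists y. exists u. forall x. ((~P(w) | ~P(y)) & ~K(u) & K(x))

Drive negations inward (¬∀x A ≡ ∃x ¬A, ¬∃x A ≡ ∀x ¬A, De Morgan for ∧/∨):
  ((exists w. ~P(w)) | (exists y. ~P(y))) & (exists u. ~K(u)) & (forall x. K(x))
Extract every quantifier outward, since the variables are now distinct and don't occur free across branches:
  exists w. exists y. exists u. forall x. ((~P(w) | ~P(y)) & ~K(u) & K(x))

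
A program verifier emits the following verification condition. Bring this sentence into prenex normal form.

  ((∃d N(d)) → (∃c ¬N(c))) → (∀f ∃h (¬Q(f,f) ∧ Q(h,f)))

Eliminate → and ↔ using ¬ and ∨.
  ¬(¬(∃d N(d)) ∨ (∃c ¬N(c))) ∨ (∀f ∃h (¬Q(f,f) ∧ Q(h,f)))
Drive negations inward (¬∀x A ≡ ∃x ¬A, ¬∃x A ≡ ∀x ¬A, De Morgan for ∧/∨):
  (∃d N(d)) ∧ (∀c N(c)) ∨ (∀f ∃h (¬Q(f,f) ∧ Q(h,f)))
Pull the quantifiers to the front (each side's bound variable is not free in the other side):
  ∃d ∀c ∀f ∃h (N(d) ∧ N(c) ∨ ¬Q(f,f) ∧ Q(h,f))

∃d ∀c ∀f ∃h (N(d) ∧ N(c) ∨ ¬Q(f,f) ∧ Q(h,f))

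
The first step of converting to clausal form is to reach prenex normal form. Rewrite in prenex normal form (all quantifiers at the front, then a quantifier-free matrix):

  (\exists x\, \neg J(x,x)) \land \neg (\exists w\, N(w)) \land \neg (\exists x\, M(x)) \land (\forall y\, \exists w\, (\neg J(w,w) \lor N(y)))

\exists x\, \forall w\, \forall u1\, \forall y\, \exists p\, (\neg J(x,x) \land \neg N(w) \land \neg M(u1) \land (\neg J(p,p) \lor N(y)))

Push ¬ through the quantifiers and connectives to reach negation normal form:
  (\exists x\, \neg J(x,x)) \land (\forall w\, \neg N(w)) \land (\forall x\, \neg M(x)) \land (\forall y\, \exists w\, (\neg J(w,w) \lor N(y)))
Give each quantifier a distinct variable: x↦u1, w↦p.
  (\exists x\, \neg J(x,x)) \land (\forall w\, \neg N(w)) \land (\forall u1\, \neg M(u1)) \land (\forall y\, \exists p\, (\neg J(p,p) \lor N(y)))
Finally move all quantifiers to the prefix:
  \exists x\, \forall w\, \forall u1\, \forall y\, \exists p\, (\neg J(x,x) \land \neg N(w) \land \neg M(u1) \land (\neg J(p,p) \lor N(y)))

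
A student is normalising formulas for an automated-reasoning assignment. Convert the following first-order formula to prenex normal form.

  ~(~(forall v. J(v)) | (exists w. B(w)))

forall v. forall w. (J(v) & ~B(w))

Drive negations inward (¬∀x A ≡ ∃x ¬A, ¬∃x A ≡ ∀x ¬A, De Morgan for ∧/∨):
  (forall v. J(v)) & (forall w. ~B(w))
All bound variables are already distinct, so no renaming is needed.
Pull the quantifiers to the front (each side's bound variable is not free in the other side):
  forall v. forall w. (J(v) & ~B(w))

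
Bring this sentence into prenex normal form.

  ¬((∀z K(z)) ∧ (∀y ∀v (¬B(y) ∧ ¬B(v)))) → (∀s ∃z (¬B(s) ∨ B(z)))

∀z ∀y ∀v ∀s ∃w (K(z) ∧ ¬B(y) ∧ ¬B(v) ∨ ¬B(s) ∨ B(w))

Rewrite implications/biconditionals: A → B as ¬A ∨ B.
  ¬¬((∀z K(z)) ∧ (∀y ∀v (¬B(y) ∧ ¬B(v)))) ∨ (∀s ∃z (¬B(s) ∨ B(z)))
Drive negations inward (¬∀x A ≡ ∃x ¬A, ¬∃x A ≡ ∀x ¬A, De Morgan for ∧/∨):
  (∀z K(z)) ∧ (∀y ∀v (¬B(y) ∧ ¬B(v))) ∨ (∀s ∃z (¬B(s) ∨ B(z)))
Standardize variables apart so no two quantifiers bind the same name: z↦w.
  (∀z K(z)) ∧ (∀y ∀v (¬B(y) ∧ ¬B(v))) ∨ (∀s ∃w (¬B(s) ∨ B(w)))
Pull the quantifiers to the front (each side's bound variable is not free in the other side):
  ∀z ∀y ∀v ∀s ∃w (K(z) ∧ ¬B(y) ∧ ¬B(v) ∨ ¬B(s) ∨ B(w))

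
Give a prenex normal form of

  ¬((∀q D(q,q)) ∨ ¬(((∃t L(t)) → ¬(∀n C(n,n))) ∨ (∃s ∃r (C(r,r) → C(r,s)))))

∃q ∀t ∃n ∃s ∃r (¬D(q,q) ∧ (¬L(t) ∨ ¬C(n,n) ∨ ¬C(r,r) ∨ C(r,s)))

First replace A → B with ¬A ∨ B.
  ¬((∀q D(q,q)) ∨ ¬(¬(∃t L(t)) ∨ ¬(∀n C(n,n)) ∨ (∃s ∃r (¬C(r,r) ∨ C(r,s)))))
Drive negations inward (¬∀x A ≡ ∃x ¬A, ¬∃x A ≡ ∀x ¬A, De Morgan for ∧/∨):
  (∃q ¬D(q,q)) ∧ ((∀t ¬L(t)) ∨ (∃n ¬C(n,n)) ∨ (∃s ∃r (¬C(r,r) ∨ C(r,s))))
All bound variables are already distinct, so no renaming is needed.
Finally move all quantifiers to the prefix:
  ∃q ∀t ∃n ∃s ∃r (¬D(q,q) ∧ (¬L(t) ∨ ¬C(n,n) ∨ ¬C(r,r) ∨ C(r,s)))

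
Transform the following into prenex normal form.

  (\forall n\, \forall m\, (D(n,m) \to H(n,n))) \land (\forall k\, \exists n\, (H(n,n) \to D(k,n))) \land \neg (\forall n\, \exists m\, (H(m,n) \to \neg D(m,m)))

\forall n\, \forall m\, \forall k\, \exists w1\, \exists a\, \forall u1\, ((\neg D(n,m) \lor H(n,n)) \land (\neg H(w1,w1) \lor D(k,w1)) \land H(u1,a) \land D(u1,u1))

Eliminate → and ↔ using ¬ and ∨.
  (\forall n\, \forall m\, (\neg D(n,m) \lor H(n,n))) \land (\forall k\, \exists n\, (\neg H(n,n) \lor D(k,n))) \land \neg (\forall n\, \exists m\, (\neg H(m,n) \lor \neg D(m,m)))
Drive negations inward (¬∀x A ≡ ∃x ¬A, ¬∃x A ≡ ∀x ¬A, De Morgan for ∧/∨):
  (\forall n\, \forall m\, (\neg D(n,m) \lor H(n,n))) \land (\forall k\, \exists n\, (\neg H(n,n) \lor D(k,n))) \land (\exists n\, \forall m\, (H(m,n) \land D(m,m)))
Standardize variables apart so no two quantifiers bind the same name: n↦w1, n↦a, m↦u1.
  (\forall n\, \forall m\, (\neg D(n,m) \lor H(n,n))) \land (\forall k\, \exists w1\, (\neg H(w1,w1) \lor D(k,w1))) \land (\exists a\, \forall u1\, (H(u1,a) \land D(u1,u1)))
Extract every quantifier outward, since the variables are now distinct and don't occur free across branches:
  \forall n\, \forall m\, \forall k\, \exists w1\, \exists a\, \forall u1\, ((\neg D(n,m) \lor H(n,n)) \land (\neg H(w1,w1) \lor D(k,w1)) \land H(u1,a) \land D(u1,u1))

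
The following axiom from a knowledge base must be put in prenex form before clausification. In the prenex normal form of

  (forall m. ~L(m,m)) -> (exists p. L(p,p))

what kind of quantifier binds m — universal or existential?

First replace A → B with ¬A ∨ B.
  ~(forall m. ~L(m,m)) | (exists p. L(p,p))
Drive negations inward (¬∀x A ≡ ∃x ¬A, ¬∃x A ≡ ∀x ¬A, De Morgan for ∧/∨):
  (exists m. L(m,m)) | (exists p. L(p,p))
All bound variables are already distinct, so no renaming is needed.
Extract every quantifier outward, since the variables are now distinct and don't occur free across branches:
  exists m. exists p. (L(m,m) | L(p,p))
The quantifier forall m sits under an odd number of negations (counting the antecedent side of each →), so it flips to exists m.

existential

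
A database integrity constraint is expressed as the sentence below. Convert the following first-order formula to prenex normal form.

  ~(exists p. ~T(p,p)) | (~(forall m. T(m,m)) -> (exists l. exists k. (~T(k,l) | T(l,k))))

Eliminate → and ↔ using ¬ and ∨.
  ~(exists p. ~T(p,p)) | ~~(forall m. T(m,m)) | (exists l. exists k. (~T(k,l) | T(l,k)))
Push ¬ through the quantifiers and connectives to reach negation normal form:
  (forall p. T(p,p)) | (forall m. T(m,m)) | (exists l. exists k. (~T(k,l) | T(l,k)))
Finally move all quantifiers to the prefix:
  forall p. forall m. exists l. exists k. (T(p,p) | T(m,m) | ~T(k,l) | T(l,k))

forall p. forall m. exists l. exists k. (T(p,p) | T(m,m) | ~T(k,l) | T(l,k))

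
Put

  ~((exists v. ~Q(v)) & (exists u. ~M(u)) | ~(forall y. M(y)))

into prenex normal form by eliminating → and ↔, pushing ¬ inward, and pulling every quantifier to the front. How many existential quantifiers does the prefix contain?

0

Drive negations inward (¬∀x A ≡ ∃x ¬A, ¬∃x A ≡ ∀x ¬A, De Morgan for ∧/∨):
  ((forall v. Q(v)) | (forall u. M(u))) & (forall y. M(y))
Pull the quantifiers to the front (each side's bound variable is not free in the other side):
  forall v. forall u. forall y. ((Q(v) | M(u)) & M(y))
The prefix is forall v forall u forall y: 3 universal, 0 existential.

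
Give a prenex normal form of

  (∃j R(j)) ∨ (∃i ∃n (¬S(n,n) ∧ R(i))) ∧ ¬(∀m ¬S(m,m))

∃j ∃i ∃n ∃m (R(j) ∨ ¬S(n,n) ∧ R(i) ∧ S(m,m))

Drive negations inward (¬∀x A ≡ ∃x ¬A, ¬∃x A ≡ ∀x ¬A, De Morgan for ∧/∨):
  (∃j R(j)) ∨ (∃i ∃n (¬S(n,n) ∧ R(i))) ∧ (∃m S(m,m))
All bound variables are already distinct, so no renaming is needed.
Finally move all quantifiers to the prefix:
  ∃j ∃i ∃n ∃m (R(j) ∨ ¬S(n,n) ∧ R(i) ∧ S(m,m))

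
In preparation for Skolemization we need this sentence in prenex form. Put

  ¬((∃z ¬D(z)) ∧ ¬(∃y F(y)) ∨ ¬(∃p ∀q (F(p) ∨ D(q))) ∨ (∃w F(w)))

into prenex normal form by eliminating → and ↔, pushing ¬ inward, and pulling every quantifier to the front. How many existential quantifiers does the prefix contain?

2

Push ¬ through the quantifiers and connectives to reach negation normal form:
  ((∀z D(z)) ∨ (∃y F(y))) ∧ (∃p ∀q (F(p) ∨ D(q))) ∧ (∀w ¬F(w))
Extract every quantifier outward, since the variables are now distinct and don't occur free across branches:
  ∀z ∃y ∃p ∀q ∀w ((D(z) ∨ F(y)) ∧ (F(p) ∨ D(q)) ∧ ¬F(w))
The prefix is ∀z ∃y ∃p ∀q ∀w: 3 universal, 2 existential.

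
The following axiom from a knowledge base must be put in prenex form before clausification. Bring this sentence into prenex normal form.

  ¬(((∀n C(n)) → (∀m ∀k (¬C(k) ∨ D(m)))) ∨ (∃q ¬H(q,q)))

Eliminate → and ↔ using ¬ and ∨.
  ¬(¬(∀n C(n)) ∨ (∀m ∀k (¬C(k) ∨ D(m))) ∨ (∃q ¬H(q,q)))
Drive negations inward (¬∀x A ≡ ∃x ¬A, ¬∃x A ≡ ∀x ¬A, De Morgan for ∧/∨):
  (∀n C(n)) ∧ (∃m ∃k (C(k) ∧ ¬D(m))) ∧ (∀q H(q,q))
All bound variables are already distinct, so no renaming is needed.
Pull the quantifiers to the front (each side's bound variable is not free in the other side):
  ∀n ∃m ∃k ∀q (C(n) ∧ C(k) ∧ ¬D(m) ∧ H(q,q))

∀n ∃m ∃k ∀q (C(n) ∧ C(k) ∧ ¬D(m) ∧ H(q,q))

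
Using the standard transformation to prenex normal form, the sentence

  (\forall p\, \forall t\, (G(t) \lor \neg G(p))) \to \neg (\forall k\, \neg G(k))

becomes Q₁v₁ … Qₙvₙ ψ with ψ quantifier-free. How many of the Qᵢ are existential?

First replace A → B with ¬A ∨ B.
  \neg (\forall p\, \forall t\, (G(t) \lor \neg G(p))) \lor \neg (\forall k\, \neg G(k))
Move each ¬ inward, flipping quantifiers it crosses:
  (\exists p\, \exists t\, (\neg G(t) \land G(p))) \lor (\exists k\, G(k))
Extract every quantifier outward, since the variables are now distinct and don't occur free across branches:
  \exists p\, \exists t\, \exists k\, (\neg G(t) \land G(p) \lor G(k))
The prefix is \exists p \exists t \exists k: 0 universal, 3 existential.

3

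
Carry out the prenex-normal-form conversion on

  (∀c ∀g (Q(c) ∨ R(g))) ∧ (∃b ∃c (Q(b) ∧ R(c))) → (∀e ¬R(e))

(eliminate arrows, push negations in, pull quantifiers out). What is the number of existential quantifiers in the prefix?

Eliminate → and ↔ using ¬ and ∨.
  ¬((∀c ∀g (Q(c) ∨ R(g))) ∧ (∃b ∃c (Q(b) ∧ R(c)))) ∨ (∀e ¬R(e))
Drive negations inward (¬∀x A ≡ ∃x ¬A, ¬∃x A ≡ ∀x ¬A, De Morgan for ∧/∨):
  (∃c ∃g (¬Q(c) ∧ ¬R(g))) ∨ (∀b ∀c (¬Q(b) ∨ ¬R(c))) ∨ (∀e ¬R(e))
Standardize variables apart so no two quantifiers bind the same name: c↦x1.
  (∃c ∃g (¬Q(c) ∧ ¬R(g))) ∨ (∀b ∀x1 (¬Q(b) ∨ ¬R(x1))) ∨ (∀e ¬R(e))
Pull the quantifiers to the front (each side's bound variable is not free in the other side):
  ∃c ∃g ∀b ∀x1 ∀e (¬Q(c) ∧ ¬R(g) ∨ ¬Q(b) ∨ ¬R(x1) ∨ ¬R(e))
The prefix is ∃c ∃g ∀b ∀x1 ∀e: 3 universal, 2 existential.

2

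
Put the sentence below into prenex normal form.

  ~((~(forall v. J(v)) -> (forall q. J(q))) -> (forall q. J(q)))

Rewrite implications/biconditionals: A → B as ¬A ∨ B.
  ~(~(~~(forall v. J(v)) | (forall q. J(q))) | (forall q. J(q)))
Move each ¬ inward, flipping quantifiers it crosses:
  ((forall v. J(v)) | (forall q. J(q))) & (exists q. ~J(q))
Standardize variables apart so no two quantifiers bind the same name: q↦y1.
  ((forall v. J(v)) | (forall q. J(q))) & (exists y1. ~J(y1))
Extract every quantifier outward, since the variables are now distinct and don't occur free across branches:
  forall v. forall q. exists y1. ((J(v) | J(q)) & ~J(y1))

forall v. forall q. exists y1. ((J(v) | J(q)) & ~J(y1))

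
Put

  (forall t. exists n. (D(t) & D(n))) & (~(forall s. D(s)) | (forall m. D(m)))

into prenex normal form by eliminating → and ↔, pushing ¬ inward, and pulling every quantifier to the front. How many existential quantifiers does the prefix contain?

2

Drive negations inward (¬∀x A ≡ ∃x ¬A, ¬∃x A ≡ ∀x ¬A, De Morgan for ∧/∨):
  (forall t. exists n. (D(t) & D(n))) & ((exists s. ~D(s)) | (forall m. D(m)))
All bound variables are already distinct, so no renaming is needed.
Finally move all quantifiers to the prefix:
  forall t. exists n. exists s. forall m. (D(t) & D(n) & (~D(s) | D(m)))
The prefix is forall t exists n exists s forall m: 2 universal, 2 existential.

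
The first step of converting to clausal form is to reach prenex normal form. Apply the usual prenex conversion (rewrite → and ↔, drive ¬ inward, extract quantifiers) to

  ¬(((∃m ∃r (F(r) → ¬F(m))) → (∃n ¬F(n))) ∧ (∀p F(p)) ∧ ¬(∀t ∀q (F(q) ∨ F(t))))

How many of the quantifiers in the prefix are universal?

3

First replace A → B with ¬A ∨ B.
  ¬((¬(∃m ∃r (¬F(r) ∨ ¬F(m))) ∨ (∃n ¬F(n))) ∧ (∀p F(p)) ∧ ¬(∀t ∀q (F(q) ∨ F(t))))
Push ¬ through the quantifiers and connectives to reach negation normal form:
  (∃m ∃r (¬F(r) ∨ ¬F(m))) ∧ (∀n F(n)) ∨ (∃p ¬F(p)) ∨ (∀t ∀q (F(q) ∨ F(t)))
Finally move all quantifiers to the prefix:
  ∃m ∃r ∀n ∃p ∀t ∀q ((¬F(r) ∨ ¬F(m)) ∧ F(n) ∨ ¬F(p) ∨ F(q) ∨ F(t))
The prefix is ∃m ∃r ∀n ∃p ∀t ∀q: 3 universal, 3 existential.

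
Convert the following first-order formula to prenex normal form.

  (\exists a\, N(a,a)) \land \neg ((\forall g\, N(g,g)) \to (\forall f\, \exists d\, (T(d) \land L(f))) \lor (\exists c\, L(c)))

Eliminate → and ↔ using ¬ and ∨.
  (\exists a\, N(a,a)) \land \neg (\neg (\forall g\, N(g,g)) \lor (\forall f\, \exists d\, (T(d) \land L(f))) \lor (\exists c\, L(c)))
Drive negations inward (¬∀x A ≡ ∃x ¬A, ¬∃x A ≡ ∀x ¬A, De Morgan for ∧/∨):
  (\exists a\, N(a,a)) \land (\forall g\, N(g,g)) \land (\exists f\, \forall d\, (\neg T(d) \lor \neg L(f))) \land (\forall c\, \neg L(c))
All bound variables are already distinct, so no renaming is needed.
Pull the quantifiers to the front (each side's bound variable is not free in the other side):
  \exists a\, \forall g\, \exists f\, \forall d\, \forall c\, (N(a,a) \land N(g,g) \land (\neg T(d) \lor \neg L(f)) \land \neg L(c))

\exists a\, \forall g\, \exists f\, \forall d\, \forall c\, (N(a,a) \land N(g,g) \land (\neg T(d) \lor \neg L(f)) \land \neg L(c))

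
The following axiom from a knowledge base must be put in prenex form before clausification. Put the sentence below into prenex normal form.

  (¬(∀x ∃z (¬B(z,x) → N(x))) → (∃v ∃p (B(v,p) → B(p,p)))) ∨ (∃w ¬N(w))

∀x ∃z ∃v ∃p ∃w (B(z,x) ∨ N(x) ∨ ¬B(v,p) ∨ B(p,p) ∨ ¬N(w))

Rewrite implications/biconditionals: A → B as ¬A ∨ B.
  ¬¬(∀x ∃z (¬¬B(z,x) ∨ N(x))) ∨ (∃v ∃p (¬B(v,p) ∨ B(p,p))) ∨ (∃w ¬N(w))
Push ¬ through the quantifiers and connectives to reach negation normal form:
  (∀x ∃z (B(z,x) ∨ N(x))) ∨ (∃v ∃p (¬B(v,p) ∨ B(p,p))) ∨ (∃w ¬N(w))
Pull the quantifiers to the front (each side's bound variable is not free in the other side):
  ∀x ∃z ∃v ∃p ∃w (B(z,x) ∨ N(x) ∨ ¬B(v,p) ∨ B(p,p) ∨ ¬N(w))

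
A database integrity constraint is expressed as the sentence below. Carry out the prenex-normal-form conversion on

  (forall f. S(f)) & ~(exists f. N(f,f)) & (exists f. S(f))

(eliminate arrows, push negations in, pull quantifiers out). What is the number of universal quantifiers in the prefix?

2

Drive negations inward (¬∀x A ≡ ∃x ¬A, ¬∃x A ≡ ∀x ¬A, De Morgan for ∧/∨):
  (forall f. S(f)) & (forall f. ~N(f,f)) & (exists f. S(f))
Give each quantifier a distinct variable: f↦x, f↦b.
  (forall f. S(f)) & (forall x. ~N(x,x)) & (exists b. S(b))
Pull the quantifiers to the front (each side's bound variable is not free in the other side):
  forall f. forall x. exists b. (S(f) & ~N(x,x) & S(b))
The prefix is forall f forall x exists b: 2 universal, 1 existential.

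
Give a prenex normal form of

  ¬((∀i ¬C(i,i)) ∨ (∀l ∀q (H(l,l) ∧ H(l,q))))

Move each ¬ inward, flipping quantifiers it crosses:
  (∃i C(i,i)) ∧ (∃l ∃q (¬H(l,l) ∨ ¬H(l,q)))
Pull the quantifiers to the front (each side's bound variable is not free in the other side):
  ∃i ∃l ∃q (C(i,i) ∧ (¬H(l,l) ∨ ¬H(l,q)))

∃i ∃l ∃q (C(i,i) ∧ (¬H(l,l) ∨ ¬H(l,q)))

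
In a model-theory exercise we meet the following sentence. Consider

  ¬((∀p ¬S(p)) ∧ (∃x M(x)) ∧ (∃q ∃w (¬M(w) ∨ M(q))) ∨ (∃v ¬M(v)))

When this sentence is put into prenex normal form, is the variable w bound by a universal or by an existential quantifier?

universal

Drive negations inward (¬∀x A ≡ ∃x ¬A, ¬∃x A ≡ ∀x ¬A, De Morgan for ∧/∨):
  ((∃p S(p)) ∨ (∀x ¬M(x)) ∨ (∀q ∀w (M(w) ∧ ¬M(q)))) ∧ (∀v M(v))
All bound variables are already distinct, so no renaming is needed.
Finally move all quantifiers to the prefix:
  ∃p ∀x ∀q ∀w ∀v ((S(p) ∨ ¬M(x) ∨ M(w) ∧ ¬M(q)) ∧ M(v))
The quantifier ∃w sits under an odd number of negations, so it flips to ∀w.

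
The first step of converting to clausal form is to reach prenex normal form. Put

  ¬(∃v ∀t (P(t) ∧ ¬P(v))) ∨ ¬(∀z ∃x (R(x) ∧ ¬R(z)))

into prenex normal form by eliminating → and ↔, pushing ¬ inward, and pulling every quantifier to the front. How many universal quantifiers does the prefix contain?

2

Drive negations inward (¬∀x A ≡ ∃x ¬A, ¬∃x A ≡ ∀x ¬A, De Morgan for ∧/∨):
  (∀v ∃t (¬P(t) ∨ P(v))) ∨ (∃z ∀x (¬R(x) ∨ R(z)))
All bound variables are already distinct, so no renaming is needed.
Finally move all quantifiers to the prefix:
  ∀v ∃t ∃z ∀x (¬P(t) ∨ P(v) ∨ ¬R(x) ∨ R(z))
The prefix is ∀v ∃t ∃z ∀x: 2 universal, 2 existential.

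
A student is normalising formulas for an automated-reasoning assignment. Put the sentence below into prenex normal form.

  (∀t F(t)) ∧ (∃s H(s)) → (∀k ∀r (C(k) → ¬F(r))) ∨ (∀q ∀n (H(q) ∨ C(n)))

∃t ∀s ∀k ∀r ∀q ∀n (¬F(t) ∨ ¬H(s) ∨ ¬C(k) ∨ ¬F(r) ∨ H(q) ∨ C(n))

Eliminate → and ↔ using ¬ and ∨.
  ¬((∀t F(t)) ∧ (∃s H(s))) ∨ (∀k ∀r (¬C(k) ∨ ¬F(r))) ∨ (∀q ∀n (H(q) ∨ C(n)))
Move each ¬ inward, flipping quantifiers it crosses:
  (∃t ¬F(t)) ∨ (∀s ¬H(s)) ∨ (∀k ∀r (¬C(k) ∨ ¬F(r))) ∨ (∀q ∀n (H(q) ∨ C(n)))
All bound variables are already distinct, so no renaming is needed.
Finally move all quantifiers to the prefix:
  ∃t ∀s ∀k ∀r ∀q ∀n (¬F(t) ∨ ¬H(s) ∨ ¬C(k) ∨ ¬F(r) ∨ H(q) ∨ C(n))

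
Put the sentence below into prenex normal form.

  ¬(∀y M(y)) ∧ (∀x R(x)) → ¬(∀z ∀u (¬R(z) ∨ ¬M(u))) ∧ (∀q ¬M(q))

∀y ∃x ∃z ∃u ∀q (M(y) ∨ ¬R(x) ∨ R(z) ∧ M(u) ∧ ¬M(q))

Eliminate → and ↔ using ¬ and ∨.
  ¬(¬(∀y M(y)) ∧ (∀x R(x))) ∨ ¬(∀z ∀u (¬R(z) ∨ ¬M(u))) ∧ (∀q ¬M(q))
Move each ¬ inward, flipping quantifiers it crosses:
  (∀y M(y)) ∨ (∃x ¬R(x)) ∨ (∃z ∃u (R(z) ∧ M(u))) ∧ (∀q ¬M(q))
All bound variables are already distinct, so no renaming is needed.
Pull the quantifiers to the front (each side's bound variable is not free in the other side):
  ∀y ∃x ∃z ∃u ∀q (M(y) ∨ ¬R(x) ∨ R(z) ∧ M(u) ∧ ¬M(q))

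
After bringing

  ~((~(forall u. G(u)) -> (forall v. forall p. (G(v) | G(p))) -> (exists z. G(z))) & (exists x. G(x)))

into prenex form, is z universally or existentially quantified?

Rewrite implications/biconditionals: A → B as ¬A ∨ B.
  ~((~~(forall u. G(u)) | ~(forall v. forall p. (G(v) | G(p))) | (exists z. G(z))) & (exists x. G(x)))
Push ¬ through the quantifiers and connectives to reach negation normal form:
  (exists u. ~G(u)) & (forall v. forall p. (G(v) | G(p))) & (forall z. ~G(z)) | (forall x. ~G(x))
All bound variables are already distinct, so no renaming is needed.
Finally move all quantifiers to the prefix:
  exists u. forall v. forall p. forall z. forall x. (~G(u) & (G(v) | G(p)) & ~G(z) | ~G(x))
The quantifier exists z sits under an odd number of negations (counting the antecedent side of each →), so it flips to forall z.

universal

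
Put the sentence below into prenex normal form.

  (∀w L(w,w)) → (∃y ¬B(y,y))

First replace A → B with ¬A ∨ B.
  ¬(∀w L(w,w)) ∨ (∃y ¬B(y,y))
Move each ¬ inward, flipping quantifiers it crosses:
  (∃w ¬L(w,w)) ∨ (∃y ¬B(y,y))
Extract every quantifier outward, since the variables are now distinct and don't occur free across branches:
  ∃w ∃y (¬L(w,w) ∨ ¬B(y,y))

∃w ∃y (¬L(w,w) ∨ ¬B(y,y))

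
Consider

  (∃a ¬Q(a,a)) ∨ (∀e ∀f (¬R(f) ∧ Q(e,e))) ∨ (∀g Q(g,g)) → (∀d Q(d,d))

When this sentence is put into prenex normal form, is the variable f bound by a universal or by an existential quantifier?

First replace A → B with ¬A ∨ B.
  ¬((∃a ¬Q(a,a)) ∨ (∀e ∀f (¬R(f) ∧ Q(e,e))) ∨ (∀g Q(g,g))) ∨ (∀d Q(d,d))
Push ¬ through the quantifiers and connectives to reach negation normal form:
  (∀a Q(a,a)) ∧ (∃e ∃f (R(f) ∨ ¬Q(e,e))) ∧ (∃g ¬Q(g,g)) ∨ (∀d Q(d,d))
All bound variables are already distinct, so no renaming is needed.
Pull the quantifiers to the front (each side's bound variable is not free in the other side):
  ∀a ∃e ∃f ∃g ∀d (Q(a,a) ∧ (R(f) ∨ ¬Q(e,e)) ∧ ¬Q(g,g) ∨ Q(d,d))
The quantifier ∀f sits under an odd number of negations (counting the antecedent side of each →), so it flips to ∃f.

existential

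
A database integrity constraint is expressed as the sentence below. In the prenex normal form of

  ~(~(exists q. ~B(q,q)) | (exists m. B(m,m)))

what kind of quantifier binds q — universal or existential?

existential

Push ¬ through the quantifiers and connectives to reach negation normal form:
  (exists q. ~B(q,q)) & (forall m. ~B(m,m))
All bound variables are already distinct, so no renaming is needed.
Pull the quantifiers to the front (each side's bound variable is not free in the other side):
  exists q. forall m. (~B(q,q) & ~B(m,m))
The quantifier exists q sits under an even number of negations, so it remains existential.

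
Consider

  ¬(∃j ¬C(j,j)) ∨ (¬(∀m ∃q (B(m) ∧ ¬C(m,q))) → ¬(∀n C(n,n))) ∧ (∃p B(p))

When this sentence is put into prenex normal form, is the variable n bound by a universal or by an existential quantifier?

existential

Rewrite implications/biconditionals: A → B as ¬A ∨ B.
  ¬(∃j ¬C(j,j)) ∨ (¬¬(∀m ∃q (B(m) ∧ ¬C(m,q))) ∨ ¬(∀n C(n,n))) ∧ (∃p B(p))
Move each ¬ inward, flipping quantifiers it crosses:
  (∀j C(j,j)) ∨ ((∀m ∃q (B(m) ∧ ¬C(m,q))) ∨ (∃n ¬C(n,n))) ∧ (∃p B(p))
Extract every quantifier outward, since the variables are now distinct and don't occur free across branches:
  ∀j ∀m ∃q ∃n ∃p (C(j,j) ∨ (B(m) ∧ ¬C(m,q) ∨ ¬C(n,n)) ∧ B(p))
The quantifier ∀n sits under an odd number of negations (counting the antecedent side of each →), so it flips to ∃n.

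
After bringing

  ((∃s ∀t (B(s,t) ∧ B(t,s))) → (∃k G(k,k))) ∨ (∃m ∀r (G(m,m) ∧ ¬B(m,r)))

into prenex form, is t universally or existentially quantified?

First replace A → B with ¬A ∨ B.
  ¬(∃s ∀t (B(s,t) ∧ B(t,s))) ∨ (∃k G(k,k)) ∨ (∃m ∀r (G(m,m) ∧ ¬B(m,r)))
Drive negations inward (¬∀x A ≡ ∃x ¬A, ¬∃x A ≡ ∀x ¬A, De Morgan for ∧/∨):
  (∀s ∃t (¬B(s,t) ∨ ¬B(t,s))) ∨ (∃k G(k,k)) ∨ (∃m ∀r (G(m,m) ∧ ¬B(m,r)))
All bound variables are already distinct, so no renaming is needed.
Finally move all quantifiers to the prefix:
  ∀s ∃t ∃k ∃m ∀r (¬B(s,t) ∨ ¬B(t,s) ∨ G(k,k) ∨ G(m,m) ∧ ¬B(m,r))
The quantifier ∀t sits under an odd number of negations (counting the antecedent side of each →), so it flips to ∃t.

existential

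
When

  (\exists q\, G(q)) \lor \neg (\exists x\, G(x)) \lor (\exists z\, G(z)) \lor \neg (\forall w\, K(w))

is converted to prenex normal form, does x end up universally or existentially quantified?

universal

Push ¬ through the quantifiers and connectives to reach negation normal form:
  (\exists q\, G(q)) \lor (\forall x\, \neg G(x)) \lor (\exists z\, G(z)) \lor (\exists w\, \neg K(w))
All bound variables are already distinct, so no renaming is needed.
Extract every quantifier outward, since the variables are now distinct and don't occur free across branches:
  \exists q\, \forall x\, \exists z\, \exists w\, (G(q) \lor \neg G(x) \lor G(z) \lor \neg K(w))
The quantifier \exists x sits under an odd number of negations, so it flips to \forall x.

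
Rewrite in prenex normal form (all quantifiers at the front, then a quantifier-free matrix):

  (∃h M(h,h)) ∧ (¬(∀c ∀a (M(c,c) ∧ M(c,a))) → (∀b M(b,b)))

∃h ∀c ∀a ∀b (M(h,h) ∧ (M(c,c) ∧ M(c,a) ∨ M(b,b)))

First replace A → B with ¬A ∨ B.
  (∃h M(h,h)) ∧ (¬¬(∀c ∀a (M(c,c) ∧ M(c,a))) ∨ (∀b M(b,b)))
Push ¬ through the quantifiers and connectives to reach negation normal form:
  (∃h M(h,h)) ∧ ((∀c ∀a (M(c,c) ∧ M(c,a))) ∨ (∀b M(b,b)))
All bound variables are already distinct, so no renaming is needed.
Extract every quantifier outward, since the variables are now distinct and don't occur free across branches:
  ∃h ∀c ∀a ∀b (M(h,h) ∧ (M(c,c) ∧ M(c,a) ∨ M(b,b)))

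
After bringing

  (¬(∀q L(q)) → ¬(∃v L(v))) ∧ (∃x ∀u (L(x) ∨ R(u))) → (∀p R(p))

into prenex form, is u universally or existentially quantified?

Rewrite implications/biconditionals: A → B as ¬A ∨ B.
  ¬((¬¬(∀q L(q)) ∨ ¬(∃v L(v))) ∧ (∃x ∀u (L(x) ∨ R(u)))) ∨ (∀p R(p))
Move each ¬ inward, flipping quantifiers it crosses:
  (∃q ¬L(q)) ∧ (∃v L(v)) ∨ (∀x ∃u (¬L(x) ∧ ¬R(u))) ∨ (∀p R(p))
All bound variables are already distinct, so no renaming is needed.
Finally move all quantifiers to the prefix:
  ∃q ∃v ∀x ∃u ∀p (¬L(q) ∧ L(v) ∨ ¬L(x) ∧ ¬R(u) ∨ R(p))
The quantifier ∀u sits under an odd number of negations (counting the antecedent side of each →), so it flips to ∃u.

existential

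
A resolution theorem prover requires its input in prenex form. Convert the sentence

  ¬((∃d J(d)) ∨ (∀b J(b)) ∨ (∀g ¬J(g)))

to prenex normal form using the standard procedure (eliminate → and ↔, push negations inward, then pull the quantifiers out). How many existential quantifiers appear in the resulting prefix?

Drive negations inward (¬∀x A ≡ ∃x ¬A, ¬∃x A ≡ ∀x ¬A, De Morgan for ∧/∨):
  (∀d ¬J(d)) ∧ (∃b ¬J(b)) ∧ (∃g J(g))
All bound variables are already distinct, so no renaming is needed.
Pull the quantifiers to the front (each side's bound variable is not free in the other side):
  ∀d ∃b ∃g (¬J(d) ∧ ¬J(b) ∧ J(g))
The prefix is ∀d ∃b ∃g: 1 universal, 2 existential.

2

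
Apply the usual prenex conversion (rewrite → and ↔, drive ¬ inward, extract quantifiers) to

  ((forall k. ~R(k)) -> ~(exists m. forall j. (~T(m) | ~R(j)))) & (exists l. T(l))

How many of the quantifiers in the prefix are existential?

3

Rewrite implications/biconditionals: A → B as ¬A ∨ B.
  (~(forall k. ~R(k)) | ~(exists m. forall j. (~T(m) | ~R(j)))) & (exists l. T(l))
Push ¬ through the quantifiers and connectives to reach negation normal form:
  ((exists k. R(k)) | (forall m. exists j. (T(m) & R(j)))) & (exists l. T(l))
Extract every quantifier outward, since the variables are now distinct and don't occur free across branches:
  exists k. forall m. exists j. exists l. ((R(k) | T(m) & R(j)) & T(l))
The prefix is exists k forall m exists j exists l: 1 universal, 3 existential.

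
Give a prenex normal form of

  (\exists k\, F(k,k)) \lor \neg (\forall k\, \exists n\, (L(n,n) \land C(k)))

\exists k\, \exists b\, \forall n\, (F(k,k) \lor \neg L(n,n) \lor \neg C(b))

Push ¬ through the quantifiers and connectives to reach negation normal form:
  (\exists k\, F(k,k)) \lor (\exists k\, \forall n\, (\neg L(n,n) \lor \neg C(k)))
Standardize variables apart so no two quantifiers bind the same name: k↦b.
  (\exists k\, F(k,k)) \lor (\exists b\, \forall n\, (\neg L(n,n) \lor \neg C(b)))
Pull the quantifiers to the front (each side's bound variable is not free in the other side):
  \exists k\, \exists b\, \forall n\, (F(k,k) \lor \neg L(n,n) \lor \neg C(b))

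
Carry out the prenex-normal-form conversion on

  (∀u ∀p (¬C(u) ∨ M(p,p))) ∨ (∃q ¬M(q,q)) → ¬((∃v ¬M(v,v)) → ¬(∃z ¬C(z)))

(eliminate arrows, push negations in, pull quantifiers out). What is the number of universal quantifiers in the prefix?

1

Rewrite implications/biconditionals: A → B as ¬A ∨ B.
  ¬((∀u ∀p (¬C(u) ∨ M(p,p))) ∨ (∃q ¬M(q,q))) ∨ ¬(¬(∃v ¬M(v,v)) ∨ ¬(∃z ¬C(z)))
Push ¬ through the quantifiers and connectives to reach negation normal form:
  (∃u ∃p (C(u) ∧ ¬M(p,p))) ∧ (∀q M(q,q)) ∨ (∃v ¬M(v,v)) ∧ (∃z ¬C(z))
All bound variables are already distinct, so no renaming is needed.
Finally move all quantifiers to the prefix:
  ∃u ∃p ∀q ∃v ∃z (C(u) ∧ ¬M(p,p) ∧ M(q,q) ∨ ¬M(v,v) ∧ ¬C(z))
The prefix is ∃u ∃p ∀q ∃v ∃z: 1 universal, 4 existential.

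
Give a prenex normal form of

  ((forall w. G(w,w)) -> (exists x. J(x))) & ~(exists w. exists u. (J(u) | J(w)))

exists w. exists x. forall c. forall u. ((~G(w,w) | J(x)) & ~J(u) & ~J(c))

Eliminate → and ↔ using ¬ and ∨.
  (~(forall w. G(w,w)) | (exists x. J(x))) & ~(exists w. exists u. (J(u) | J(w)))
Push ¬ through the quantifiers and connectives to reach negation normal form:
  ((exists w. ~G(w,w)) | (exists x. J(x))) & (forall w. forall u. (~J(u) & ~J(w)))
Rename bound variables to avoid capture: w↦c.
  ((exists w. ~G(w,w)) | (exists x. J(x))) & (forall c. forall u. (~J(u) & ~J(c)))
Pull the quantifiers to the front (each side's bound variable is not free in the other side):
  exists w. exists x. forall c. forall u. ((~G(w,w) | J(x)) & ~J(u) & ~J(c))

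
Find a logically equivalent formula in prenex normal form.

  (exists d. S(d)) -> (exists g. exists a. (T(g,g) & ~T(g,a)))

forall d. exists g. exists a. (~S(d) | T(g,g) & ~T(g,a))

Eliminate → and ↔ using ¬ and ∨.
  ~(exists d. S(d)) | (exists g. exists a. (T(g,g) & ~T(g,a)))
Push ¬ through the quantifiers and connectives to reach negation normal form:
  (forall d. ~S(d)) | (exists g. exists a. (T(g,g) & ~T(g,a)))
Extract every quantifier outward, since the variables are now distinct and don't occur free across branches:
  forall d. exists g. exists a. (~S(d) | T(g,g) & ~T(g,a))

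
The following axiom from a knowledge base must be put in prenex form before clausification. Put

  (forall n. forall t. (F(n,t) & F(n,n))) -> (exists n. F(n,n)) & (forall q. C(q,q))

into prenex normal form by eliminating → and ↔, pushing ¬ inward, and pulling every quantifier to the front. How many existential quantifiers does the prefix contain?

Eliminate → and ↔ using ¬ and ∨.
  ~(forall n. forall t. (F(n,t) & F(n,n))) | (exists n. F(n,n)) & (forall q. C(q,q))
Drive negations inward (¬∀x A ≡ ∃x ¬A, ¬∃x A ≡ ∀x ¬A, De Morgan for ∧/∨):
  (exists n. exists t. (~F(n,t) | ~F(n,n))) | (exists n. F(n,n)) & (forall q. C(q,q))
Rename bound variables to avoid capture: n↦c.
  (exists n. exists t. (~F(n,t) | ~F(n,n))) | (exists c. F(c,c)) & (forall q. C(q,q))
Pull the quantifiers to the front (each side's bound variable is not free in the other side):
  exists n. exists t. exists c. forall q. (~F(n,t) | ~F(n,n) | F(c,c) & C(q,q))
The prefix is exists n exists t exists c forall q: 1 universal, 3 existential.

3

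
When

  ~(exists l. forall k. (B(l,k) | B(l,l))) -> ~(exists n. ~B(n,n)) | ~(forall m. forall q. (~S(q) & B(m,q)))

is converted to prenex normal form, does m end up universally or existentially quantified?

First replace A → B with ¬A ∨ B.
  ~~(exists l. forall k. (B(l,k) | B(l,l))) | ~(exists n. ~B(n,n)) | ~(forall m. forall q. (~S(q) & B(m,q)))
Push ¬ through the quantifiers and connectives to reach negation normal form:
  (exists l. forall k. (B(l,k) | B(l,l))) | (forall n. B(n,n)) | (exists m. exists q. (S(q) | ~B(m,q)))
Extract every quantifier outward, since the variables are now distinct and don't occur free across branches:
  exists l. forall k. forall n. exists m. exists q. (B(l,k) | B(l,l) | B(n,n) | S(q) | ~B(m,q))
The quantifier forall m sits under an odd number of negations (counting the antecedent side of each →), so it flips to exists m.

existential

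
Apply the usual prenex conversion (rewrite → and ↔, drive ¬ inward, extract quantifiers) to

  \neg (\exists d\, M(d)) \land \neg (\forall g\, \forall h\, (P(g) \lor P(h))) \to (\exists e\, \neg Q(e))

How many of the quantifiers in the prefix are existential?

2

Rewrite implications/biconditionals: A → B as ¬A ∨ B.
  \neg (\neg (\exists d\, M(d)) \land \neg (\forall g\, \forall h\, (P(g) \lor P(h)))) \lor (\exists e\, \neg Q(e))
Move each ¬ inward, flipping quantifiers it crosses:
  (\exists d\, M(d)) \lor (\forall g\, \forall h\, (P(g) \lor P(h))) \lor (\exists e\, \neg Q(e))
All bound variables are already distinct, so no renaming is needed.
Extract every quantifier outward, since the variables are now distinct and don't occur free across branches:
  \exists d\, \forall g\, \forall h\, \exists e\, (M(d) \lor P(g) \lor P(h) \lor \neg Q(e))
The prefix is \exists d \forall g \forall h \exists e: 2 universal, 2 existential.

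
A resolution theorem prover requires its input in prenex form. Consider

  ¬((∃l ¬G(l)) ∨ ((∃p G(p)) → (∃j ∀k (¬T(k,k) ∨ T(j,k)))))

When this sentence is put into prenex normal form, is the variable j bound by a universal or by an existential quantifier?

Rewrite implications/biconditionals: A → B as ¬A ∨ B.
  ¬((∃l ¬G(l)) ∨ ¬(∃p G(p)) ∨ (∃j ∀k (¬T(k,k) ∨ T(j,k))))
Move each ¬ inward, flipping quantifiers it crosses:
  (∀l G(l)) ∧ (∃p G(p)) ∧ (∀j ∃k (T(k,k) ∧ ¬T(j,k)))
All bound variables are already distinct, so no renaming is needed.
Pull the quantifiers to the front (each side's bound variable is not free in the other side):
  ∀l ∃p ∀j ∃k (G(l) ∧ G(p) ∧ T(k,k) ∧ ¬T(j,k))
The quantifier ∃j sits under an odd number of negations (counting the antecedent side of each →), so it flips to ∀j.

universal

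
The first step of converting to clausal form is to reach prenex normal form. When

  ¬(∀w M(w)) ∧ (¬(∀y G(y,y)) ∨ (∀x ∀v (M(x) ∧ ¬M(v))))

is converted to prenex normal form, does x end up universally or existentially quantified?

Drive negations inward (¬∀x A ≡ ∃x ¬A, ¬∃x A ≡ ∀x ¬A, De Morgan for ∧/∨):
  (∃w ¬M(w)) ∧ ((∃y ¬G(y,y)) ∨ (∀x ∀v (M(x) ∧ ¬M(v))))
Finally move all quantifiers to the prefix:
  ∃w ∃y ∀x ∀v (¬M(w) ∧ (¬G(y,y) ∨ M(x) ∧ ¬M(v)))
The quantifier ∀x sits under an even number of negations, so it remains universal.

universal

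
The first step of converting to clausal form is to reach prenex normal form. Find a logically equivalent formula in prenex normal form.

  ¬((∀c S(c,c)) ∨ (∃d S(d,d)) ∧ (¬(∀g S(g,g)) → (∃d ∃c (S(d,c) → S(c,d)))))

∃c ∀d ∃g ∀y1 ∀u1 (¬S(c,c) ∧ (¬S(d,d) ∨ ¬S(g,g) ∧ S(y1,u1) ∧ ¬S(u1,y1)))

First replace A → B with ¬A ∨ B.
  ¬((∀c S(c,c)) ∨ (∃d S(d,d)) ∧ (¬¬(∀g S(g,g)) ∨ (∃d ∃c (¬S(d,c) ∨ S(c,d)))))
Move each ¬ inward, flipping quantifiers it crosses:
  (∃c ¬S(c,c)) ∧ ((∀d ¬S(d,d)) ∨ (∃g ¬S(g,g)) ∧ (∀d ∀c (S(d,c) ∧ ¬S(c,d))))
Give each quantifier a distinct variable: d↦y1, c↦u1.
  (∃c ¬S(c,c)) ∧ ((∀d ¬S(d,d)) ∨ (∃g ¬S(g,g)) ∧ (∀y1 ∀u1 (S(y1,u1) ∧ ¬S(u1,y1))))
Pull the quantifiers to the front (each side's bound variable is not free in the other side):
  ∃c ∀d ∃g ∀y1 ∀u1 (¬S(c,c) ∧ (¬S(d,d) ∨ ¬S(g,g) ∧ S(y1,u1) ∧ ¬S(u1,y1)))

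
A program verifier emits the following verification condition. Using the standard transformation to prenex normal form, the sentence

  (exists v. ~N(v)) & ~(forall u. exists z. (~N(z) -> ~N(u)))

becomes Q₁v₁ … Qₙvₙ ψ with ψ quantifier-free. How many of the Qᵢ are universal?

First replace A → B with ¬A ∨ B.
  (exists v. ~N(v)) & ~(forall u. exists z. (~~N(z) | ~N(u)))
Move each ¬ inward, flipping quantifiers it crosses:
  (exists v. ~N(v)) & (exists u. forall z. (~N(z) & N(u)))
All bound variables are already distinct, so no renaming is needed.
Finally move all quantifiers to the prefix:
  exists v. exists u. forall z. (~N(v) & ~N(z) & N(u))
The prefix is exists v exists u forall z: 1 universal, 2 existential.

1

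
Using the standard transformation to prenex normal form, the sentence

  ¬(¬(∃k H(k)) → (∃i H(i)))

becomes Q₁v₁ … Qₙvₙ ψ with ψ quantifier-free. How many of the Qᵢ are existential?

0

Rewrite implications/biconditionals: A → B as ¬A ∨ B.
  ¬(¬¬(∃k H(k)) ∨ (∃i H(i)))
Move each ¬ inward, flipping quantifiers it crosses:
  (∀k ¬H(k)) ∧ (∀i ¬H(i))
All bound variables are already distinct, so no renaming is needed.
Pull the quantifiers to the front (each side's bound variable is not free in the other side):
  ∀k ∀i (¬H(k) ∧ ¬H(i))
The prefix is ∀k ∀i: 2 universal, 0 existential.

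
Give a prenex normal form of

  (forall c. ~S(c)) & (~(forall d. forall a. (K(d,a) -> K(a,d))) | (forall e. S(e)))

Eliminate → and ↔ using ¬ and ∨.
  (forall c. ~S(c)) & (~(forall d. forall a. (~K(d,a) | K(a,d))) | (forall e. S(e)))
Move each ¬ inward, flipping quantifiers it crosses:
  (forall c. ~S(c)) & ((exists d. exists a. (K(d,a) & ~K(a,d))) | (forall e. S(e)))
All bound variables are already distinct, so no renaming is needed.
Finally move all quantifiers to the prefix:
  forall c. exists d. exists a. forall e. (~S(c) & (K(d,a) & ~K(a,d) | S(e)))

forall c. exists d. exists a. forall e. (~S(c) & (K(d,a) & ~K(a,d) | S(e)))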